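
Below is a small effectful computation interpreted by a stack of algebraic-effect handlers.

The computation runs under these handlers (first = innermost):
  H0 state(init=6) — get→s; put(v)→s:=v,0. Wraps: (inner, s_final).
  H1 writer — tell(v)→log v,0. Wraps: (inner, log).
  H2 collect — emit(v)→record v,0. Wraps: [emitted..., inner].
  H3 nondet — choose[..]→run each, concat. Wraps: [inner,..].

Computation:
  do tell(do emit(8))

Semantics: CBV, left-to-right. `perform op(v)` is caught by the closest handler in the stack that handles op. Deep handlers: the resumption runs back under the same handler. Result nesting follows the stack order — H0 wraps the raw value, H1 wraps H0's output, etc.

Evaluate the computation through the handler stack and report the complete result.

Step-by-step:
emit(8) @ H2 ⇒ out+=8
tell(0) @ H1 ⇒ log+=0
H0 returns (0, 6)
H1 returns ((0, 6), (0))
H2 returns [8, ((0, 6), (0))]
H3 returns [[8, ((0, 6), (0))]]
= [[8, ((0, 6), (0))]]

Answer: [[8, ((0, 6), (0))]]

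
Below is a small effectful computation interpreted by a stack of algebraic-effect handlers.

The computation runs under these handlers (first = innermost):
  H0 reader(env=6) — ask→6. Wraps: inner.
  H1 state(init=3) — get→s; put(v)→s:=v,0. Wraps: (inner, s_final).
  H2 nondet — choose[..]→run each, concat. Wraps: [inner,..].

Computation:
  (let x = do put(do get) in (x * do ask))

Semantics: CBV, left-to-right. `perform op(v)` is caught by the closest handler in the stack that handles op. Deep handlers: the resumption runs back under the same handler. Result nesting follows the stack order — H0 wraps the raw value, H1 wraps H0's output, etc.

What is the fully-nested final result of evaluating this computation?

Working:
get @ H1 ⇒ 3
put(3) @ H1 ⇒ s:=3
ask @ H0 ⇒ 6
H0 returns 0
H1 returns (0, 3)
H2 returns [(0, 3)]
= [(0, 3)]

Answer: [(0, 3)]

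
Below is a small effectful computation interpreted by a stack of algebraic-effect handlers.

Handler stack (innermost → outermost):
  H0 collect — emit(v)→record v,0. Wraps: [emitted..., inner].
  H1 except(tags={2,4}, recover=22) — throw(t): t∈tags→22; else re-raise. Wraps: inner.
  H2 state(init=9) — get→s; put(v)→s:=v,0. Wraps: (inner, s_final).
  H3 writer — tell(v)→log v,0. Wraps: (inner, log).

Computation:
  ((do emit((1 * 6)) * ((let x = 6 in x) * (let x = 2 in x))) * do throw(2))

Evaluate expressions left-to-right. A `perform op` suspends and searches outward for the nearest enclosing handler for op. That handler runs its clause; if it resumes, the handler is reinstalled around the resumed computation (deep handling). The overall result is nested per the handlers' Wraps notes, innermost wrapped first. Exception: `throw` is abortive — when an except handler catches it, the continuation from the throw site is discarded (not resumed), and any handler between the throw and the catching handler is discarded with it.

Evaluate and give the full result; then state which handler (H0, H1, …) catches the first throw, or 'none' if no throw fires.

Answer: ((22, 9), ()) ; first throw caught by: H1

Evaluation trace:
emit(6) @ H0 ⇒ out+=6
throw(2) @ H1 caught ⇒ 22
H2 returns (22, 9)
H3 returns ((22, 9), ())
= ((22, 9), ())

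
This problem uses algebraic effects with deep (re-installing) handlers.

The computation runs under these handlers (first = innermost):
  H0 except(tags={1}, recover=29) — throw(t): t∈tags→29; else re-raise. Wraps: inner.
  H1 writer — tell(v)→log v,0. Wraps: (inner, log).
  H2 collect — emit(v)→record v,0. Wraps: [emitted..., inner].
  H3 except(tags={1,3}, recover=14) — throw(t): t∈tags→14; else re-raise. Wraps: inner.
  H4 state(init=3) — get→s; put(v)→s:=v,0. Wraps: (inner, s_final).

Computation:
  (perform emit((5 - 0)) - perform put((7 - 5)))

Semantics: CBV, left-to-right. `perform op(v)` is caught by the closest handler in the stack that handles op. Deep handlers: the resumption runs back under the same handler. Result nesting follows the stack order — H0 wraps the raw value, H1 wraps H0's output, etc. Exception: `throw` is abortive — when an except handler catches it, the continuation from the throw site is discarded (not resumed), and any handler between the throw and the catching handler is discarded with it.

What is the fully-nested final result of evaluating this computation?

Step-by-step:
emit(5) @ H2 ⇒ out+=5
put(2) @ H4 ⇒ s:=2
H0 returns 0
H1 returns (0, ())
H2 returns [5, (0, ())]
H3 returns [5, (0, ())]
H4 returns ([5, (0, ())], 2)
= ([5, (0, ())], 2)

Answer: ([5, (0, ())], 2)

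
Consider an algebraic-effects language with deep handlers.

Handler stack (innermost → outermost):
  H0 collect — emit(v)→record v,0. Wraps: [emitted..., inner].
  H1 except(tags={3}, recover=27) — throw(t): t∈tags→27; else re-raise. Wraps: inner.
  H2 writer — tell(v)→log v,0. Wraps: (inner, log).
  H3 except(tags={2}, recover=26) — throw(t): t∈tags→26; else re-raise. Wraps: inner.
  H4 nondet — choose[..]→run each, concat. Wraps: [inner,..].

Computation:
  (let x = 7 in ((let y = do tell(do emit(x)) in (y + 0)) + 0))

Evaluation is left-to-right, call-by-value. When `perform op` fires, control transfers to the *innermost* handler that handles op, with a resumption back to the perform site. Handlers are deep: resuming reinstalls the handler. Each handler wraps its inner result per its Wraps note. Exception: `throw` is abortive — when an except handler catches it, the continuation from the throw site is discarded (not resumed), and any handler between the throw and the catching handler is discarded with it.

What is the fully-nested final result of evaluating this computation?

Answer: [([7, 0], (0))]

Step-by-step:
emit(7) @ H0 ⇒ out+=7
tell(0) @ H2 ⇒ log+=0
H0 returns [7, 0]
H1 returns [7, 0]
H2 returns ([7, 0], (0))
H3 returns ([7, 0], (0))
H4 returns [([7, 0], (0))]
= [([7, 0], (0))]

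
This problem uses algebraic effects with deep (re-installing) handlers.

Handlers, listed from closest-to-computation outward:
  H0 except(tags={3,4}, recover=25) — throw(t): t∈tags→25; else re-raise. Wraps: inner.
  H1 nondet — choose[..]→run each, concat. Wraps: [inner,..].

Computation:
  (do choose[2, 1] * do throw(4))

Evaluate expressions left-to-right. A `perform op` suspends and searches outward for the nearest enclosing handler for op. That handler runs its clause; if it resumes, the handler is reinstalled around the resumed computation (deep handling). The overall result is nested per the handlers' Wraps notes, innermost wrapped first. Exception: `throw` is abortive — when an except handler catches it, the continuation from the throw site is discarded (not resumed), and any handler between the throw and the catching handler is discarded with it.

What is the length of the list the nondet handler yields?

Step-by-step:
choose[2, 1] @ H1
  branch[0] choose=2:
    throw(4) @ H0 caught ⇒ 25
    H1 returns [25]
  branch[1] choose=1:
    throw(4) @ H0 caught ⇒ 25
    H1 returns [25]
= [25, 25]

Answer: 2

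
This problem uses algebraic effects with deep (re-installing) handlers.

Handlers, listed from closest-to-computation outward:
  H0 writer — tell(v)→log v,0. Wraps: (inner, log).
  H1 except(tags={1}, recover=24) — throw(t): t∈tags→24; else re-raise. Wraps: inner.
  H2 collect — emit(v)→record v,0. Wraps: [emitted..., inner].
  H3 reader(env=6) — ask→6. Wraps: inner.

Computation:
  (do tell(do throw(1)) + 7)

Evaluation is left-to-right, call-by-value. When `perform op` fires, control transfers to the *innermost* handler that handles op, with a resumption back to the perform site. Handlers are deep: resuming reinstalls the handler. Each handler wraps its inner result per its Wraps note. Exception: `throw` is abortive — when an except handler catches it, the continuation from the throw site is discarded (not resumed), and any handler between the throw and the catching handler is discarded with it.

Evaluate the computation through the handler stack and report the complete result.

Evaluation trace:
throw(1) @ H1 caught ⇒ 24
H2 returns [24]
H3 returns [24]
= [24]

Answer: [24]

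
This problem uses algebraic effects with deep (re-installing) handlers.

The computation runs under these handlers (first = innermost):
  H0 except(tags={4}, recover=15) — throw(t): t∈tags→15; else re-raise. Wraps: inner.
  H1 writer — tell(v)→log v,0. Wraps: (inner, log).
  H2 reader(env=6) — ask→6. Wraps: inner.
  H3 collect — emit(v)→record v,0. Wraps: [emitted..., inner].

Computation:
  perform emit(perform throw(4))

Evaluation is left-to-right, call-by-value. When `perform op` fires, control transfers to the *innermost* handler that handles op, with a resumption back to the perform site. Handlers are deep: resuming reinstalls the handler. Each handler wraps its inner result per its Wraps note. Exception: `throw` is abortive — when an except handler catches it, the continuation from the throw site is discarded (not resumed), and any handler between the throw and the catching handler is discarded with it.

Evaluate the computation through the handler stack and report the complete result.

Evaluation trace:
throw(4) @ H0 caught ⇒ 15
H1 returns (15, ())
H2 returns (15, ())
H3 returns [(15, ())]
= [(15, ())]

Answer: [(15, ())]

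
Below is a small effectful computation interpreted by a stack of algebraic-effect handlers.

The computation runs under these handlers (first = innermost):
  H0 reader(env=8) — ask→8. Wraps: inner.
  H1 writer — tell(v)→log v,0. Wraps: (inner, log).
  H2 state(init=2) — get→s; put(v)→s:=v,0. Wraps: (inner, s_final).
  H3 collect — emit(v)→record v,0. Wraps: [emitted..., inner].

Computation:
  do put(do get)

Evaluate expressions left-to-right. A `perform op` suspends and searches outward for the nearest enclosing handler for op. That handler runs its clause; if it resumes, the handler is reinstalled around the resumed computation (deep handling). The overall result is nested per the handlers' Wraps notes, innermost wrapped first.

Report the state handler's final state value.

Answer: 2

Working:
get @ H2 ⇒ 2
put(2) @ H2 ⇒ s:=2
H0 returns 0
H1 returns (0, ())
H2 returns ((0, ()), 2)
H3 returns [((0, ()), 2)]
= [((0, ()), 2)]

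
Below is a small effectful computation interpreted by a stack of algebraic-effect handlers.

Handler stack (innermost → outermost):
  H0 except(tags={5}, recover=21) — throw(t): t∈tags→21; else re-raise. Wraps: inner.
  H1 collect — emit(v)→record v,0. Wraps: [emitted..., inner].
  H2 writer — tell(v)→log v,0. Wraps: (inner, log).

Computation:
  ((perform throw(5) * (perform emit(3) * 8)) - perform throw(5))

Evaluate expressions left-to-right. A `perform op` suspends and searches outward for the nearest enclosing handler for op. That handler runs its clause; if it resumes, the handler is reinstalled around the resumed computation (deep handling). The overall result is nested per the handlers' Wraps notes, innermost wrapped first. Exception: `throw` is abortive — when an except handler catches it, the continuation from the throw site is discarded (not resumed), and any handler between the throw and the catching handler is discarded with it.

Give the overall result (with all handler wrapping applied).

Step-by-step:
throw(5) @ H0 caught ⇒ 21
H1 returns [21]
H2 returns ([21], ())
= ([21], ())

Answer: ([21], ())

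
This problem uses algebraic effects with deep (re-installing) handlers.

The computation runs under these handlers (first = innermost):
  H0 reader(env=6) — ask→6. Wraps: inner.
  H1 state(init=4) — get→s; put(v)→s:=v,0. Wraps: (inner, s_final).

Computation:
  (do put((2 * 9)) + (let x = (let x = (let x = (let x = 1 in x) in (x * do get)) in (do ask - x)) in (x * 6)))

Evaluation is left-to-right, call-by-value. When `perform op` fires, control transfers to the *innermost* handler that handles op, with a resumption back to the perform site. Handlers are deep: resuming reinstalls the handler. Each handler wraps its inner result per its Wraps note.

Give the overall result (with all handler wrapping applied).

Working:
put(18) @ H1 ⇒ s:=18
get @ H1 ⇒ 18
ask @ H0 ⇒ 6
H0 returns -72
H1 returns (-72, 18)
= (-72, 18)

Answer: (-72, 18)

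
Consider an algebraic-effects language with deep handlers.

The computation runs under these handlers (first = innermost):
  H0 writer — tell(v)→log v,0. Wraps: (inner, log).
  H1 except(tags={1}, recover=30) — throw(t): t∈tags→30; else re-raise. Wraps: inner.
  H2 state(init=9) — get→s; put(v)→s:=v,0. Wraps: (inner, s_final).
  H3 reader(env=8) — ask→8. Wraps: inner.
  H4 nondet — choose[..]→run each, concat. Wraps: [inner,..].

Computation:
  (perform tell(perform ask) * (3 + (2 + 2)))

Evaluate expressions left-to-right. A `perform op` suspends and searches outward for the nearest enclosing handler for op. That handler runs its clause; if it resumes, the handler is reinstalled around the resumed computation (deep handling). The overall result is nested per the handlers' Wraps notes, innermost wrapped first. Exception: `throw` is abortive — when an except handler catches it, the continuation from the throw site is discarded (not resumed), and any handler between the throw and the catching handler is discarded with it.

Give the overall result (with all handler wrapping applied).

Answer: [((0, (8)), 9)]

Working:
ask @ H3 ⇒ 8
tell(8) @ H0 ⇒ log+=8
H0 returns (0, (8))
H1 returns (0, (8))
H2 returns ((0, (8)), 9)
H3 returns ((0, (8)), 9)
H4 returns [((0, (8)), 9)]
= [((0, (8)), 9)]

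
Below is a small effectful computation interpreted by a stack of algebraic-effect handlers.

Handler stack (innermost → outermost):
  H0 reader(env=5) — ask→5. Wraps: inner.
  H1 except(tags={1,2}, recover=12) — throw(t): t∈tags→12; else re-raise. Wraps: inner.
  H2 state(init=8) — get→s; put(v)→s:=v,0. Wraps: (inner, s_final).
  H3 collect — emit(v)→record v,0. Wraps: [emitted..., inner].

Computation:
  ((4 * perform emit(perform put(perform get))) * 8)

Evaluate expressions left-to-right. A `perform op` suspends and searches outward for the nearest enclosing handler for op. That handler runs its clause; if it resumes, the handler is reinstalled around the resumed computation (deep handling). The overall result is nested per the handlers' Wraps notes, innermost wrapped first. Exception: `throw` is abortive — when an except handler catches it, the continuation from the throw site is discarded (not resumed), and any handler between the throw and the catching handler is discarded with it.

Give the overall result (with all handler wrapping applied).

Answer: [0, (0, 8)]

Step-by-step:
get @ H2 ⇒ 8
put(8) @ H2 ⇒ s:=8
emit(0) @ H3 ⇒ out+=0
H0 returns 0
H1 returns 0
H2 returns (0, 8)
H3 returns [0, (0, 8)]
= [0, (0, 8)]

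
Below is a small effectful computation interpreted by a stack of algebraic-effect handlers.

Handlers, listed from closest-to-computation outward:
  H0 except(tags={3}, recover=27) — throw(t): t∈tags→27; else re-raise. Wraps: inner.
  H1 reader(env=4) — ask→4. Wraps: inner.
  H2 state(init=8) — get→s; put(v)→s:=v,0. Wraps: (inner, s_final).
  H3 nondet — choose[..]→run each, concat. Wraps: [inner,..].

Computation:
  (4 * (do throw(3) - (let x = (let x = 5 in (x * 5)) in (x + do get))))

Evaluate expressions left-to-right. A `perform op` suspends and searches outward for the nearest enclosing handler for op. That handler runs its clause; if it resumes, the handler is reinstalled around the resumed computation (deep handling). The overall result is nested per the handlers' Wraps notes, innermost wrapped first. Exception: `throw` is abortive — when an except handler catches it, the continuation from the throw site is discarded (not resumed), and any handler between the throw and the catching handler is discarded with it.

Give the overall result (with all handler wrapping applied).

Step-by-step:
throw(3) @ H0 caught ⇒ 27
H1 returns 27
H2 returns (27, 8)
H3 returns [(27, 8)]
= [(27, 8)]

Answer: [(27, 8)]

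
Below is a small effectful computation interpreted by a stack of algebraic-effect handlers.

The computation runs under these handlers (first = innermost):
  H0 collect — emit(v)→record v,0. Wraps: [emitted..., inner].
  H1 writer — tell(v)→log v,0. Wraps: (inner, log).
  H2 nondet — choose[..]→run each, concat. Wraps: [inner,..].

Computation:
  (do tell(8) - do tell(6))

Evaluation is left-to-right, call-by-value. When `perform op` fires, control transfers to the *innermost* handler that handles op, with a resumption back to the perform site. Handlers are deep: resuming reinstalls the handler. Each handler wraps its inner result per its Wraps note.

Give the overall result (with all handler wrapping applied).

Step-by-step:
tell(8) @ H1 ⇒ log+=8
tell(6) @ H1 ⇒ log+=6
H0 returns [0]
H1 returns ([0], (8, 6))
H2 returns [([0], (8, 6))]
= [([0], (8, 6))]

Answer: [([0], (8, 6))]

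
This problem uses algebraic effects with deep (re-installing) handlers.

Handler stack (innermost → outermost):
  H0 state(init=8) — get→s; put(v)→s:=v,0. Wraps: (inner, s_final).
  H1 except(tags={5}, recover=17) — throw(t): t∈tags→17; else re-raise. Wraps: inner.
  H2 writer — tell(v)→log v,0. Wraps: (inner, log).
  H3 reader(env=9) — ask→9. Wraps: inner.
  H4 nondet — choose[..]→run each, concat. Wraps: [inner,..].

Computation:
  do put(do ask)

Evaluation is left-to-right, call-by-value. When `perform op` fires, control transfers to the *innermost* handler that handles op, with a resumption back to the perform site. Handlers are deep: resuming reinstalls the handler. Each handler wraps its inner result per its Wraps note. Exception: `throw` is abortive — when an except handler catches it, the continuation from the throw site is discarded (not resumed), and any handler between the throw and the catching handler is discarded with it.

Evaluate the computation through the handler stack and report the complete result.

Answer: [((0, 9), ())]

Working:
ask @ H3 ⇒ 9
put(9) @ H0 ⇒ s:=9
H0 returns (0, 9)
H1 returns (0, 9)
H2 returns ((0, 9), ())
H3 returns ((0, 9), ())
H4 returns [((0, 9), ())]
= [((0, 9), ())]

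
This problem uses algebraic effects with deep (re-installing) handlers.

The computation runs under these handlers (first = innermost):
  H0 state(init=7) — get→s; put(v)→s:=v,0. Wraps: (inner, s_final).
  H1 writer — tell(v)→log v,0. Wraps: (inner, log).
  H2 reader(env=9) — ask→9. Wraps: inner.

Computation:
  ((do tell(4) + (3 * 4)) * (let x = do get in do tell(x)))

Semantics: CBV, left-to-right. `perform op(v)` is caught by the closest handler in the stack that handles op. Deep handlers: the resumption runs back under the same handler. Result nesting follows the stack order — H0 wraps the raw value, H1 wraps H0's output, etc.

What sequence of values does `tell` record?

Step-by-step:
tell(4) @ H1 ⇒ log+=4
get @ H0 ⇒ 7
tell(7) @ H1 ⇒ log+=7
H0 returns (0, 7)
H1 returns ((0, 7), (4, 7))
H2 returns ((0, 7), (4, 7))
= ((0, 7), (4, 7))

Answer: (4, 7)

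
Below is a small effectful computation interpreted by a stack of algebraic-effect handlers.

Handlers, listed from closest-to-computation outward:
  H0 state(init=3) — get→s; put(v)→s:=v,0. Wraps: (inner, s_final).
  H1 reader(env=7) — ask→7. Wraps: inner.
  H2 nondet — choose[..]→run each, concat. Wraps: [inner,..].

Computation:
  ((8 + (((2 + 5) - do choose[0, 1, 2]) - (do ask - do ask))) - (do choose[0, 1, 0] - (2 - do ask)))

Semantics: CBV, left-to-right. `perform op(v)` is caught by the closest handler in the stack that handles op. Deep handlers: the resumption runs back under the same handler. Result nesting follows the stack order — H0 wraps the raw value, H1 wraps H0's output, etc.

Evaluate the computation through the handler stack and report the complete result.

Working:
choose[0, 1, 2] @ H2
  branch[0] choose=0:
    ask @ H1 ⇒ 7
    ask @ H1 ⇒ 7
    choose[0, 1, 0] @ H2
      branch[0] choose=0:
        ask @ H1 ⇒ 7
        H0 returns (10, 3)
        H1 returns (10, 3)
        H2 returns [(10, 3)]
      branch[1] choose=1:
        ask @ H1 ⇒ 7
        H0 returns (9, 3)
        H1 returns (9, 3)
        H2 returns [(9, 3)]
      branch[2] choose=0:
        ask @ H1 ⇒ 7
        H0 returns (10, 3)
        H1 returns (10, 3)
        H2 returns [(10, 3)]
  branch[1] choose=1:
    ask @ H1 ⇒ 7
    ask @ H1 ⇒ 7
    choose[0, 1, 0] @ H2
      branch[0] choose=0:
        ask @ H1 ⇒ 7
        H0 returns (9, 3)
        H1 returns (9, 3)
        H2 returns [(9, 3)]
      branch[1] choose=1:
        ask @ H1 ⇒ 7
        H0 returns (8, 3)
        H1 returns (8, 3)
        H2 returns [(8, 3)]
      branch[2] choose=0:
        ask @ H1 ⇒ 7
        H0 returns (9, 3)
        H1 returns (9, 3)
        H2 returns [(9, 3)]
  branch[2] choose=2:
    ask @ H1 ⇒ 7
    ask @ H1 ⇒ 7
    choose[0, 1, 0] @ H2
      branch[0] choose=0:
        ask @ H1 ⇒ 7
        H0 returns (8, 3)
        H1 returns (8, 3)
        H2 returns [(8, 3)]
      branch[1] choose=1:
        ask @ H1 ⇒ 7
        H0 returns (7, 3)
        H1 returns (7, 3)
        H2 returns [(7, 3)]
      branch[2] choose=0:
        ask @ H1 ⇒ 7
        H0 returns (8, 3)
        H1 returns (8, 3)
        H2 returns [(8, 3)]
= [(10, 3), (9, 3), (10, 3), (9, 3), (8, 3), (9, 3), (8, 3), (7, 3), (8, 3)]

Answer: [(10, 3), (9, 3), (10, 3), (9, 3), (8, 3), (9, 3), (8, 3), (7, 3), (8, 3)]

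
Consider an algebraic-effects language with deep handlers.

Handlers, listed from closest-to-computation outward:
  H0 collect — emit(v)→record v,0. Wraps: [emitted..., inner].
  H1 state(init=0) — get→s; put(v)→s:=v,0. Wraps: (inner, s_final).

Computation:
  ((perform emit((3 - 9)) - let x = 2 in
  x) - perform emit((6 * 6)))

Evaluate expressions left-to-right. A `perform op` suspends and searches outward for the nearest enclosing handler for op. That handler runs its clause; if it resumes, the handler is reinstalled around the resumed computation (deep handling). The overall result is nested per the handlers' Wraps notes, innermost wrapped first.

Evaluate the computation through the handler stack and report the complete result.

Answer: ([-6, 36, -2], 0)

Working:
emit(-6) @ H0 ⇒ out+=-6
emit(36) @ H0 ⇒ out+=36
H0 returns [-6, 36, -2]
H1 returns ([-6, 36, -2], 0)
= ([-6, 36, -2], 0)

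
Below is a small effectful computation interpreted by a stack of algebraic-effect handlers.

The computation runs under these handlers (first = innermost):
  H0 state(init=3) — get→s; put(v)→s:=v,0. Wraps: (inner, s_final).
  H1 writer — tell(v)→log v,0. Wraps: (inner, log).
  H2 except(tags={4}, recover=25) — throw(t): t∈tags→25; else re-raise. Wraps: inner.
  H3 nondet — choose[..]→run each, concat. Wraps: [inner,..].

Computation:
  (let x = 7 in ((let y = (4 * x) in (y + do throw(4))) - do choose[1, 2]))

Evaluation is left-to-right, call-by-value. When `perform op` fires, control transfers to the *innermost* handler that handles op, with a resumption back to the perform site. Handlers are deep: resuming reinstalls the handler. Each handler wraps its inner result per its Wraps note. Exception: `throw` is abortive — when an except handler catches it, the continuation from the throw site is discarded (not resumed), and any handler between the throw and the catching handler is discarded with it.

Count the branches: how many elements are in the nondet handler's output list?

Working:
throw(4) @ H2 caught ⇒ 25
H3 returns [25]
= [25]

Answer: 1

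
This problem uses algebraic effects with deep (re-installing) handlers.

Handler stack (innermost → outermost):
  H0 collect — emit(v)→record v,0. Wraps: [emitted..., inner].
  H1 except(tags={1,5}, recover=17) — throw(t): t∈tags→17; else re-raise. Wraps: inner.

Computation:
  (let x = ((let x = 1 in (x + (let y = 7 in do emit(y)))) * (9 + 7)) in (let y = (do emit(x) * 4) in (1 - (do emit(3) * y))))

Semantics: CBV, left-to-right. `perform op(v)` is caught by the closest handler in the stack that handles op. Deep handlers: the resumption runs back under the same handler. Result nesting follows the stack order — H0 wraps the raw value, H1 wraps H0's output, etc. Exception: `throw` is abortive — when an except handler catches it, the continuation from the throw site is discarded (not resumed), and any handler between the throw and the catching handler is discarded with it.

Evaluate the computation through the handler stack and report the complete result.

Step-by-step:
emit(7) @ H0 ⇒ out+=7
emit(16) @ H0 ⇒ out+=16
emit(3) @ H0 ⇒ out+=3
H0 returns [7, 16, 3, 1]
H1 returns [7, 16, 3, 1]
= [7, 16, 3, 1]

Answer: [7, 16, 3, 1]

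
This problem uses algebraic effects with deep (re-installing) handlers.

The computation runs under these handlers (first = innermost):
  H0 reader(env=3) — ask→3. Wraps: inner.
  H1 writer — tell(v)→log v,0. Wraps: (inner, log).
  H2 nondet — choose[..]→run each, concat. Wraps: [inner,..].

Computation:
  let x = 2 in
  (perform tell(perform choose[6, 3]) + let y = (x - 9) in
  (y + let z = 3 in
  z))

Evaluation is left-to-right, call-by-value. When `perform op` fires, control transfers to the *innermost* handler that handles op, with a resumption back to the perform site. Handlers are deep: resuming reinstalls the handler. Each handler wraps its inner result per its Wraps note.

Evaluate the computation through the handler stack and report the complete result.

Answer: [(-4, (6)), (-4, (3))]

Evaluation trace:
choose[6, 3] @ H2
  branch[0] choose=6:
    tell(6) @ H1 ⇒ log+=6
    H0 returns -4
    H1 returns (-4, (6))
    H2 returns [(-4, (6))]
  branch[1] choose=3:
    tell(3) @ H1 ⇒ log+=3
    H0 returns -4
    H1 returns (-4, (3))
    H2 returns [(-4, (3))]
= [(-4, (6)), (-4, (3))]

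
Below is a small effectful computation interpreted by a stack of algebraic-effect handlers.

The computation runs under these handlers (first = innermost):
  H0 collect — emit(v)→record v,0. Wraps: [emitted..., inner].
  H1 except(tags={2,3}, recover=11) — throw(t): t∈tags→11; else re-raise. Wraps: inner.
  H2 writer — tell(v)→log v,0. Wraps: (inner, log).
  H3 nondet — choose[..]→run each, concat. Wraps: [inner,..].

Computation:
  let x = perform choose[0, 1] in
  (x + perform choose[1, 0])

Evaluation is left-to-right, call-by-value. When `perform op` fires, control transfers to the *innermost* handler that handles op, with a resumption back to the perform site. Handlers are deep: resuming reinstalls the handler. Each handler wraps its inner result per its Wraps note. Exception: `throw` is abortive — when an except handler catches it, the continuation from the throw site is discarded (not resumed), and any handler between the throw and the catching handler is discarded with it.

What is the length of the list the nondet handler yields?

Working:
choose[0, 1] @ H3
  branch[0] choose=0:
    choose[1, 0] @ H3
      branch[0] choose=1:
        H0 returns [1]
        H1 returns [1]
        H2 returns ([1], ())
        H3 returns [([1], ())]
      branch[1] choose=0:
        H0 returns [0]
        H1 returns [0]
        H2 returns ([0], ())
        H3 returns [([0], ())]
  branch[1] choose=1:
    choose[1, 0] @ H3
      branch[0] choose=1:
        H0 returns [2]
        H1 returns [2]
        H2 returns ([2], ())
        H3 returns [([2], ())]
      branch[1] choose=0:
        H0 returns [1]
        H1 returns [1]
        H2 returns ([1], ())
        H3 returns [([1], ())]
= [([1], ()), ([0], ()), ([2], ()), ([1], ())]

Answer: 4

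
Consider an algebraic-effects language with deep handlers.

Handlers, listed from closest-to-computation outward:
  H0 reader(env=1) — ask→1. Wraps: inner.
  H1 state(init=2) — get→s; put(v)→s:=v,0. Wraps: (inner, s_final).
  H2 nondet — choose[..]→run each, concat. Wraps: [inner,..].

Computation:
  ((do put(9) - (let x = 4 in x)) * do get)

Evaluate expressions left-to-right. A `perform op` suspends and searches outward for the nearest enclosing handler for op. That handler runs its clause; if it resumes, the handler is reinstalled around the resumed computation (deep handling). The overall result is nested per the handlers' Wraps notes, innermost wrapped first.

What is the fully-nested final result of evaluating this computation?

Answer: [(-36, 9)]

Step-by-step:
put(9) @ H1 ⇒ s:=9
get @ H1 ⇒ 9
H0 returns -36
H1 returns (-36, 9)
H2 returns [(-36, 9)]
= [(-36, 9)]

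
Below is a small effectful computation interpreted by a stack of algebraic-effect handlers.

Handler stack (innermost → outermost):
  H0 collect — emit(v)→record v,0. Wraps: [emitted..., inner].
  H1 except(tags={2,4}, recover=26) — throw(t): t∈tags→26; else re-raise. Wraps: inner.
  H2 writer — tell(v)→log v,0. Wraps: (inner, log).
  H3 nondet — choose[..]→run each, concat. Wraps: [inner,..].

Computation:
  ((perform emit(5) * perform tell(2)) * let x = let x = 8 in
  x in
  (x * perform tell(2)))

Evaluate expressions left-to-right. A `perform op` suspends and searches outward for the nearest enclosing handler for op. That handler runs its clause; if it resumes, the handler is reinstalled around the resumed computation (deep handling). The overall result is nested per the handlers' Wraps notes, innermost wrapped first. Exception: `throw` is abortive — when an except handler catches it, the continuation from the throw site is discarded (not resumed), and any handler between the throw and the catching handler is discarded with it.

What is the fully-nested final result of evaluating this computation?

Answer: [([5, 0], (2, 2))]

Working:
emit(5) @ H0 ⇒ out+=5
tell(2) @ H2 ⇒ log+=2
tell(2) @ H2 ⇒ log+=2
H0 returns [5, 0]
H1 returns [5, 0]
H2 returns ([5, 0], (2, 2))
H3 returns [([5, 0], (2, 2))]
= [([5, 0], (2, 2))]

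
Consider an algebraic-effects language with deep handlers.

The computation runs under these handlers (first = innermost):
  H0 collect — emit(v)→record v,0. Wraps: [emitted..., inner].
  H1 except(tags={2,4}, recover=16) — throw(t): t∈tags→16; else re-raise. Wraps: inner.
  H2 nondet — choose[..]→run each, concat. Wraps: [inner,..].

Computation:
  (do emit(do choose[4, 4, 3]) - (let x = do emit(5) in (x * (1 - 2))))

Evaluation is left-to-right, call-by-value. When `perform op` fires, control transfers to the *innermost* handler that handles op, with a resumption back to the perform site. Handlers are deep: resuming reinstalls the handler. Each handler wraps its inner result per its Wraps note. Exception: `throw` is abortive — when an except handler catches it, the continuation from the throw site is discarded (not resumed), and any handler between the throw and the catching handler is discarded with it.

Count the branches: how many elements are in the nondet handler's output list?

Answer: 3

Evaluation trace:
choose[4, 4, 3] @ H2
  branch[0] choose=4:
    emit(4) @ H0 ⇒ out+=4
    emit(5) @ H0 ⇒ out+=5
    H0 returns [4, 5, 0]
    H1 returns [4, 5, 0]
    H2 returns [[4, 5, 0]]
  branch[1] choose=4:
    emit(4) @ H0 ⇒ out+=4
    emit(5) @ H0 ⇒ out+=5
    H0 returns [4, 5, 0]
    H1 returns [4, 5, 0]
    H2 returns [[4, 5, 0]]
  branch[2] choose=3:
    emit(3) @ H0 ⇒ out+=3
    emit(5) @ H0 ⇒ out+=5
    H0 returns [3, 5, 0]
    H1 returns [3, 5, 0]
    H2 returns [[3, 5, 0]]
= [[4, 5, 0], [4, 5, 0], [3, 5, 0]]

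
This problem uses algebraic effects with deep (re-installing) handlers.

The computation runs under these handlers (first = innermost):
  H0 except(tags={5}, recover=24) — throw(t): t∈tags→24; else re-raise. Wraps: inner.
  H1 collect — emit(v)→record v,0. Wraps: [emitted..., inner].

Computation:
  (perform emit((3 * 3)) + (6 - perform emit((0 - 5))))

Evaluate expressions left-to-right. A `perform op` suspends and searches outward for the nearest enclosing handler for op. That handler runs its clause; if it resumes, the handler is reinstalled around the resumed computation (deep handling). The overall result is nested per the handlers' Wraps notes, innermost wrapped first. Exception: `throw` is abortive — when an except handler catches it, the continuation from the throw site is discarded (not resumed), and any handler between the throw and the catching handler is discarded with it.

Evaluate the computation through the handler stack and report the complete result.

Evaluation trace:
emit(9) @ H1 ⇒ out+=9
emit(-5) @ H1 ⇒ out+=-5
H0 returns 6
H1 returns [9, -5, 6]
= [9, -5, 6]

Answer: [9, -5, 6]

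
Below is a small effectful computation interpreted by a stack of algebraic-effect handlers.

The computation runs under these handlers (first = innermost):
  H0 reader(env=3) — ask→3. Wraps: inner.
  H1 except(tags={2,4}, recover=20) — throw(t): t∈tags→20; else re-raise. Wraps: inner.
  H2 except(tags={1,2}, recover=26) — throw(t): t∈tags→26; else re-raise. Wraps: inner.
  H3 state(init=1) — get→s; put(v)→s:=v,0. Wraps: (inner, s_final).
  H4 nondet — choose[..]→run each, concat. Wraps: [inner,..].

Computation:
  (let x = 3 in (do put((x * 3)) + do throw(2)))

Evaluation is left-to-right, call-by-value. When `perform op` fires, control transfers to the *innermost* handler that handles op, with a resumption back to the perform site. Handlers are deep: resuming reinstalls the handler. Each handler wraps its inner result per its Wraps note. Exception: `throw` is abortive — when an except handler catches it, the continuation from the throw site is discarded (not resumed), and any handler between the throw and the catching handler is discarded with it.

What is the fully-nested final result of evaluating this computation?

Evaluation trace:
put(9) @ H3 ⇒ s:=9
throw(2) @ H1 caught ⇒ 20
H2 returns 20
H3 returns (20, 9)
H4 returns [(20, 9)]
= [(20, 9)]

Answer: [(20, 9)]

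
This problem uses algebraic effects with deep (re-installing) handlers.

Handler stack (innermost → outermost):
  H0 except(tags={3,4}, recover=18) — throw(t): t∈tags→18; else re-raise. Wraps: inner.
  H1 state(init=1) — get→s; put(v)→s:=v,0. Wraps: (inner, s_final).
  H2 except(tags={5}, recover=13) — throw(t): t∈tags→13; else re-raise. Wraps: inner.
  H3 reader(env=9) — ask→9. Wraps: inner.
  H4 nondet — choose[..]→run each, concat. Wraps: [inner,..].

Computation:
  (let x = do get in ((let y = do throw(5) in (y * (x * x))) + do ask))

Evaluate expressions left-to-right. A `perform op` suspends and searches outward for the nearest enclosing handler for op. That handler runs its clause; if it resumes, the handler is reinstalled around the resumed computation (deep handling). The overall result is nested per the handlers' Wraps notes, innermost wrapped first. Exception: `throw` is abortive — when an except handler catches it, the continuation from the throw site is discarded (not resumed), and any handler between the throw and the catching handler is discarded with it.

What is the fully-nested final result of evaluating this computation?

Step-by-step:
get @ H1 ⇒ 1
throw(5) @ H0 re-raised
throw(5) @ H2 caught ⇒ 13
H3 returns 13
H4 returns [13]
= [13]

Answer: [13]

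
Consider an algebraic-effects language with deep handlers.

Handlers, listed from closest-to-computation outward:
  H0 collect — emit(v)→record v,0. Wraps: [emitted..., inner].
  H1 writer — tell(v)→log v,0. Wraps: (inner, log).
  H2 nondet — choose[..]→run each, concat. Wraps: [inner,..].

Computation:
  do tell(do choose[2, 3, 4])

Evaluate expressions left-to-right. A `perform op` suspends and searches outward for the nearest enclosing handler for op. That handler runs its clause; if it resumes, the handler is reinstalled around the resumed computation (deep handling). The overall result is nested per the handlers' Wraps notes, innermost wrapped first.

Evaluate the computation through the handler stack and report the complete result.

Answer: [([0], (2)), ([0], (3)), ([0], (4))]

Evaluation trace:
choose[2, 3, 4] @ H2
  branch[0] choose=2:
    tell(2) @ H1 ⇒ log+=2
    H0 returns [0]
    H1 returns ([0], (2))
    H2 returns [([0], (2))]
  branch[1] choose=3:
    tell(3) @ H1 ⇒ log+=3
    H0 returns [0]
    H1 returns ([0], (3))
    H2 returns [([0], (3))]
  branch[2] choose=4:
    tell(4) @ H1 ⇒ log+=4
    H0 returns [0]
    H1 returns ([0], (4))
    H2 returns [([0], (4))]
= [([0], (2)), ([0], (3)), ([0], (4))]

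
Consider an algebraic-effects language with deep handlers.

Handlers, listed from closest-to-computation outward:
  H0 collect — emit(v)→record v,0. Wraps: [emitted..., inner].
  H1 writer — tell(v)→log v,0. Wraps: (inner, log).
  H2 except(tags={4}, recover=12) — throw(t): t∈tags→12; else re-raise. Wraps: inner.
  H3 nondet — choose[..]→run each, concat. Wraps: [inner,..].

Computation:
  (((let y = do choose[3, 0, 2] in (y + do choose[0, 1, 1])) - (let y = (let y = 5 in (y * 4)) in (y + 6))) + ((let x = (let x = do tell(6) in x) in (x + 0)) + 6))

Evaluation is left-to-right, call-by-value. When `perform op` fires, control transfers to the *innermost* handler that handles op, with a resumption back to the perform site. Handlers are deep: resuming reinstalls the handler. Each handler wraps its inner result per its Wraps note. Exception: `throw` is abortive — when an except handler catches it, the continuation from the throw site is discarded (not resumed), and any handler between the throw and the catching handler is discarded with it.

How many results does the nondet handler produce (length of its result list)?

Answer: 9

Working:
choose[3, 0, 2] @ H3
  branch[0] choose=3:
    choose[0, 1, 1] @ H3
      branch[0] choose=0:
        tell(6) @ H1 ⇒ log+=6
        H0 returns [-17]
        H1 returns ([-17], (6))
        H2 returns ([-17], (6))
        H3 returns [([-17], (6))]
      branch[1] choose=1:
        tell(6) @ H1 ⇒ log+=6
        H0 returns [-16]
        H1 returns ([-16], (6))
        H2 returns ([-16], (6))
        H3 returns [([-16], (6))]
      branch[2] choose=1:
        tell(6) @ H1 ⇒ log+=6
        H0 returns [-16]
        H1 returns ([-16], (6))
        H2 returns ([-16], (6))
        H3 returns [([-16], (6))]
  branch[1] choose=0:
    choose[0, 1, 1] @ H3
      branch[0] choose=0:
        tell(6) @ H1 ⇒ log+=6
        H0 returns [-20]
        H1 returns ([-20], (6))
        H2 returns ([-20], (6))
        H3 returns [([-20], (6))]
      branch[1] choose=1:
        tell(6) @ H1 ⇒ log+=6
        H0 returns [-19]
        H1 returns ([-19], (6))
        H2 returns ([-19], (6))
        H3 returns [([-19], (6))]
      branch[2] choose=1:
        tell(6) @ H1 ⇒ log+=6
        H0 returns [-19]
        H1 returns ([-19], (6))
        H2 returns ([-19], (6))
        H3 returns [([-19], (6))]
  branch[2] choose=2:
    choose[0, 1, 1] @ H3
      branch[0] choose=0:
        tell(6) @ H1 ⇒ log+=6
        H0 returns [-18]
        H1 returns ([-18], (6))
        H2 returns ([-18], (6))
        H3 returns [([-18], (6))]
      branch[1] choose=1:
        tell(6) @ H1 ⇒ log+=6
        H0 returns [-17]
        H1 returns ([-17], (6))
        H2 returns ([-17], (6))
        H3 returns [([-17], (6))]
      branch[2] choose=1:
        tell(6) @ H1 ⇒ log+=6
        H0 returns [-17]
        H1 returns ([-17], (6))
        H2 returns ([-17], (6))
        H3 returns [([-17], (6))]
= [([-17], (6)), ([-16], (6)), ([-16], (6)), ([-20], (6)), ([-19], (6)), ([-19], (6)), ([-18], (6)), ([-17], (6)), ([-17], (6))]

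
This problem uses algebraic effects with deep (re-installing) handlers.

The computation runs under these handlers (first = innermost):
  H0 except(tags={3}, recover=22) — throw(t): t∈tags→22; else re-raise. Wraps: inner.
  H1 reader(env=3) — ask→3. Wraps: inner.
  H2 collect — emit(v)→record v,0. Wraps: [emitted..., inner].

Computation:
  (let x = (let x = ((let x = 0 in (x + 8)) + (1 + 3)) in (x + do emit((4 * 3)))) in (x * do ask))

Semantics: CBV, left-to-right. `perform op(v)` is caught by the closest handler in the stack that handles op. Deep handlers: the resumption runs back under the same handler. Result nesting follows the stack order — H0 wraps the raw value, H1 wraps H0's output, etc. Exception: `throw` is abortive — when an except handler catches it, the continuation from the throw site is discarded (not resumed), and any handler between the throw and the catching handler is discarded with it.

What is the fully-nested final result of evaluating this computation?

Answer: [12, 36]

Step-by-step:
emit(12) @ H2 ⇒ out+=12
ask @ H1 ⇒ 3
H0 returns 36
H1 returns 36
H2 returns [12, 36]
= [12, 36]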